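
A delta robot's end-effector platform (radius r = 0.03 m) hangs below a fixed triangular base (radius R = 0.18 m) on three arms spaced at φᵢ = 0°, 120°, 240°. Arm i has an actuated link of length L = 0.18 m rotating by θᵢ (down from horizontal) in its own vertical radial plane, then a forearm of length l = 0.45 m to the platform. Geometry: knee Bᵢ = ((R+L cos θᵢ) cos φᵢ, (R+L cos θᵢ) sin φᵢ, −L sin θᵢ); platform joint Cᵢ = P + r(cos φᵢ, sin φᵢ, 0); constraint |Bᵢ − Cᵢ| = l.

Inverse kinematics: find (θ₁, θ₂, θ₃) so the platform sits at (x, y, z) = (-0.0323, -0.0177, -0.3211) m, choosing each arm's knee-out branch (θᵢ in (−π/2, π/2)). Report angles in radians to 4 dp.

θ₁ = 0.2620, θ₂ = 0.0876, θ₃ = -0.0873

arm 1 (φ=0.0°): x'=-0.0323, y'=-0.0177
  e−x'=0.1823;  (l²−L²−(e−x')²−y'²−z²)/2L = 0.0929
  γ=atan2(-0.3211,0.1823)=-1.0544;  ψ=arccos(0.2516)=1.3164;  θ1=γ+ψ≈0.2620
φ2=120.0° → target in arm frame (0.0008, 0.0368)
  A cos θ + B sin θ = C:  0.1492·cos θ + -0.3211·sin θ = 0.1205
  √(A²+B²)=0.3541;  θ2 = -1.1359+1.2235 ≈ 0.0876
rotate P by −φ3: (0.0315, -0.0191, -0.3211)
  A cos θ + B sin θ = C:  0.1185·cos θ + -0.3211·sin θ = 0.1461
  γ=atan2(-0.3211,0.1185)=-1.2172;  ψ=arccos(0.4267)=1.1299;  θ3=γ+ψ≈-0.0873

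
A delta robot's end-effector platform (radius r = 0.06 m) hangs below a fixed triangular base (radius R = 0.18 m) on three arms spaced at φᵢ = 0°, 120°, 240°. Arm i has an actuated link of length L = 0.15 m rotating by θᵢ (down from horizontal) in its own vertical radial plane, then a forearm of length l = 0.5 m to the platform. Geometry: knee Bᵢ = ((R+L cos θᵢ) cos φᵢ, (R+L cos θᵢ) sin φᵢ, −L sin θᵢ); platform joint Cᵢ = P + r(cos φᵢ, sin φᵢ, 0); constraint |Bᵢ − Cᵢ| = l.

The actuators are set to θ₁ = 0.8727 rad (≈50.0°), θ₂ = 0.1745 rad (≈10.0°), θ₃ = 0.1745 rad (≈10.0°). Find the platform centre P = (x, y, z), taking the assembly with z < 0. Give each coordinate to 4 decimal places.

centre 1 = (0.2164·cos0.0°, 0.2164·sin0.0°, -0.1149) = (0.2164, 0.0000, -0.1149)
arm 2 at φ=120.0°: (R−r)+L cos θ2 = 0.2677;  centre 2 = (-0.1339, 0.2319, -0.0260)
φ3=240.0°: virtual centre (-0.1339, -0.2319, -0.0260), radius l
subtract pairs → two planes through P
linear system: -0.7006x+0.4637y = 0.0123−0.1777z; -0.7006x+-0.4637y = 0.0123−0.1777z
det = 0.6497;  x = -0.0176+0.2537z,  y = 0.0000+0.0000z
into |P−centre ₁|² = l²: 1.0644z² + 0.1111z + -0.1820 = 0;  Δ = 0.7874;  z = -0.4690 or 0.3647 → z<0 root = -0.4690
x = -0.1366, y = 0.0000

(-0.1366, 0.0000, -0.4690)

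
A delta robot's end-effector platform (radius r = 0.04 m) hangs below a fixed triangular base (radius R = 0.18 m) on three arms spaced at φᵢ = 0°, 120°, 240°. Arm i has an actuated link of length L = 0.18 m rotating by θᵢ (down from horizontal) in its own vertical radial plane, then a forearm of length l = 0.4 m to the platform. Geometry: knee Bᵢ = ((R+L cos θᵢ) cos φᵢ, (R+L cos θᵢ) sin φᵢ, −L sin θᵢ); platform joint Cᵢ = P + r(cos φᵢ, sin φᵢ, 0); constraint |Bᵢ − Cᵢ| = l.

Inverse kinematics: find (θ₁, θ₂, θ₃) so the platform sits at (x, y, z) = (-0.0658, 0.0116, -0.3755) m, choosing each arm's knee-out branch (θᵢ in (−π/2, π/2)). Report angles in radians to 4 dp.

arm 1 (φ=0.0°): x'=-0.0658, y'=0.0116
  e−x'=0.2058;  (l²−L²−(e−x')²−y'²−z²)/2L = -0.1552
  √(A²+B²)=0.4282;  θ1 = -1.0694+1.9418 ≈ 0.8724
arm 2 (φ=120.0°): x'=0.0429, y'=0.0512
  A=0.0971, B=-0.3755, C=(l²−L²−A²−y'²−z²)/(2L)=-0.0707
  γ=atan2(-0.3755,0.0971)=-1.3179;  ψ=arccos(-0.1822)=1.7540;  θ2=γ+ψ≈0.4362
φ3=240.0° → target in arm frame (0.0229, -0.0628)
  A cos θ + B sin θ = C:  0.1171·cos θ + -0.3755·sin θ = -0.0863
  γ=atan2(-0.3755,0.1171)=-1.2684;  ψ=arccos(-0.2194)=1.7920;  θ3=γ+ψ≈0.5236

θ₁ = 0.8724, θ₂ = 0.4362, θ₃ = 0.5236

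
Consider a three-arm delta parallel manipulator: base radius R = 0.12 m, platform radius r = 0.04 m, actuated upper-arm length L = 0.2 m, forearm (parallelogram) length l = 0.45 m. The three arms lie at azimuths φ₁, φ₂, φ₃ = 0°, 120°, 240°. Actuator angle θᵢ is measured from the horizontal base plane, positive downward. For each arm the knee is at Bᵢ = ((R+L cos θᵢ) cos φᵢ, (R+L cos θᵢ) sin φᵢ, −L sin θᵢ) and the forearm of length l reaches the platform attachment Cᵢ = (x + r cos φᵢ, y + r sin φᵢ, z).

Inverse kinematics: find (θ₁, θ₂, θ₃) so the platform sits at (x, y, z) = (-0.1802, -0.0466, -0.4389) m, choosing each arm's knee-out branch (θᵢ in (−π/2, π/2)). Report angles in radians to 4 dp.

θ₁ = 1.0473, θ₂ = 0.4363, θ₃ = 0.1742

arm 1 (φ=0.0°): x'=-0.1802, y'=-0.0466
  A cos θ + B sin θ = C:  0.2602·cos θ + -0.4389·sin θ = -0.2500
  θ1 = atan2(B,A) + arccos(C/0.5102) = 1.0473
φ2=120.0° → target in arm frame (0.0497, 0.1794)
  A=0.0303, B=-0.4389, C=(l²−L²−A²−y'²−z²)/(2L)=-0.1580
  θ2 = atan2(B,A) + arccos(C/0.4399) = 0.4363
φ3=240.0° → target in arm frame (0.1305, -0.1328)
  e−x'=-0.0505;  (l²−L²−(e−x')²−y'²−z²)/2L = -0.1258
  θ3 = atan2(B,A) + arccos(C/0.4418) = 0.1742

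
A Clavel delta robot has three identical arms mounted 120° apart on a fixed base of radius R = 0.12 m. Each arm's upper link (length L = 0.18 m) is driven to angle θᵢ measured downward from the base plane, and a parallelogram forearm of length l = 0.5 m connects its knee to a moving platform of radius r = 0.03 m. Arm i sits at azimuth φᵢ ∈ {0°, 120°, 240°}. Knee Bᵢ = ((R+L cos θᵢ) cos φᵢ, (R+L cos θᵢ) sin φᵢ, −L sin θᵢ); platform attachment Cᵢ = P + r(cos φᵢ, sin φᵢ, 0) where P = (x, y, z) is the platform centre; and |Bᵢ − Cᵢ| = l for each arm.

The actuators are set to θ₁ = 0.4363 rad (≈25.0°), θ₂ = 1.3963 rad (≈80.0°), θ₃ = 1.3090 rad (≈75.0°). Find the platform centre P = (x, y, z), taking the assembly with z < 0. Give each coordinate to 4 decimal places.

(0.2155, -0.0223, -0.5742)

φ1=0.0°: virtual centre (0.2531, 0.0000, -0.0761), radius l
centre 2 = (0.1213·cos120.0°, 0.1213·sin120.0°, -0.1773) = (-0.0606, 0.1050, -0.1773)
centre 3 = (0.1366·cos240.0°, 0.1366·sin240.0°, -0.1739) = (-0.0683, -0.1183, -0.1739)
eliminate P² terms by subtracting sphere 1 from 2 and 3
linear system: -0.6275x+0.2100y = -0.0237−-0.2024z; -0.6429x+-0.2366y = -0.0210−-0.1956z
det = 0.2835;  x = 0.0354+-0.3138z,  y = -0.0074+0.0260z
sphere 1 gives Az²+Bz+C=0 with A=1.0992, B=0.2884, C=-0.1967;  B²−4AC=0.9482;  roots -0.5742, 0.3117;  negative root z = -0.5742
x = 0.2155, y = -0.0223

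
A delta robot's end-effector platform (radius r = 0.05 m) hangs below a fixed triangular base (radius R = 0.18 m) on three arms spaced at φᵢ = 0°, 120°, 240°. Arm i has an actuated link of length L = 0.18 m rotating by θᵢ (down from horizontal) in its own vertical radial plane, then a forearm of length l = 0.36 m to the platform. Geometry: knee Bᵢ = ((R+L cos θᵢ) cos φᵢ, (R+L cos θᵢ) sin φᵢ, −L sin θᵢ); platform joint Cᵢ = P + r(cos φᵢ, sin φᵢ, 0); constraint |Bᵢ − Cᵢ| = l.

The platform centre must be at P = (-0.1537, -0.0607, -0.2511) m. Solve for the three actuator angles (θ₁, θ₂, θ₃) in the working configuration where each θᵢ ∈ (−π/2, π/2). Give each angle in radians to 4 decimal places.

θ₁ = 1.2218, θ₂ = 0.4367, θ₃ = -0.2617

rotate P by −φ1: (-0.1537, -0.0607, -0.2511)
  A=0.2837, B=-0.2511, C=(l²−L²−A²−y'²−z²)/(2L)=-0.1389
  γ=atan2(-0.2511,0.2837)=-0.7245;  ψ=arccos(-0.3668)=1.9463;  θ1=γ+ψ≈1.2218
rotate P by −φ2: (0.0243, 0.1635, -0.2511)
  A cos θ + B sin θ = C:  0.1057·cos θ + -0.2511·sin θ = -0.0104
  θ2 = atan2(B,A) + arccos(C/0.2724) = 0.4367
arm 3 (φ=240.0°): x'=0.1294, y'=-0.1028
  e−x'=0.0006;  (l²−L²−(e−x')²−y'²−z²)/2L = 0.0655
  θ3 = atan2(B,A) + arccos(C/0.2511) = -0.2617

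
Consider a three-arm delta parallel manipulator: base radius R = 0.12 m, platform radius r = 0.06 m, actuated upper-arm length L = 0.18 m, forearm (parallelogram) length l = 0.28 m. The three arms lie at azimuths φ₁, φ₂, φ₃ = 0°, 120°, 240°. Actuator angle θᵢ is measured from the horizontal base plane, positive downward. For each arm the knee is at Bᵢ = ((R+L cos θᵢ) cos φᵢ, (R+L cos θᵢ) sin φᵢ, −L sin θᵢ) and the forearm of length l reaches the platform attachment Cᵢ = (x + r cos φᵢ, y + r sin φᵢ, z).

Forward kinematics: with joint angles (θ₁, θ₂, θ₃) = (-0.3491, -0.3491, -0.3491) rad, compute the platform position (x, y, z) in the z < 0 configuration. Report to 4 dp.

(0.0000, 0.0000, -0.0993)

φ1=0.0°: virtual centre (0.2291, 0.0000, 0.0616), radius l
arm 2 at φ=120.0°: e+L cos θ2 = 0.2291;  S2 = (-0.1146, 0.1984, 0.0616)
arm 3 at φ=240.0°: e+L cos θ3 = 0.2291;  S3 = (-0.1146, -0.1984, 0.0616)
|S₂|²−|S₁|² = 0.0000;  |S₃|²−|S₁|² = 0.0000
plane₁₂: -0.6874x+0.3969y+0.0000z = 0.0000
det = 0.5457;  x = 0.0000+0.0000z,  y = 0.0000+0.0000z
quadratic in z: (1.0000)z²+(-0.1231)z+(-0.0221)=0, √Δ=0.3218 → z ∈ {-0.0993, 0.2225}; z = -0.0993 (taking z<0)
x = 0.0000, y = 0.0000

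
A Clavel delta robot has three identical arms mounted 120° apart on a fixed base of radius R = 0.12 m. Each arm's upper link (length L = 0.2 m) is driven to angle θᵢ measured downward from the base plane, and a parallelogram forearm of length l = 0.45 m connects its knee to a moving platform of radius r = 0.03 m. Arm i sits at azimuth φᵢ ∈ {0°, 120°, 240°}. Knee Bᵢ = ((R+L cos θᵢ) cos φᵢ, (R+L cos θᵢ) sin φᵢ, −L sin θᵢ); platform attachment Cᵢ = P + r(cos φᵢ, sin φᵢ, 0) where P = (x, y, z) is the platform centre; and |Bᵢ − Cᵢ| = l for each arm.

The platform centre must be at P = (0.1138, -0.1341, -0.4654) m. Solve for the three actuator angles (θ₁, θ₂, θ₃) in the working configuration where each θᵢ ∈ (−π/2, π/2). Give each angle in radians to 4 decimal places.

θ₁ = 0.3492, θ₂ = 1.1346, θ₃ = 0.5239

φ1=0.0° → target in arm frame (0.1138, -0.1341)
  A cos θ + B sin θ = C:  -0.0238·cos θ + -0.4654·sin θ = -0.1816
  γ=atan2(-0.4654,-0.0238)=-1.6219;  ψ=arccos(-0.3897)=1.9711;  θ1=γ+ψ≈0.3492
φ2=120.0° → target in arm frame (-0.1730, -0.0315)
  A cos θ + B sin θ = C:  0.2630·cos θ + -0.4654·sin θ = -0.3107
  θ2 = atan2(B,A) + arccos(C/0.5346) = 1.1346
rotate P by −φ3: (0.0592, 0.1656, -0.4654)
  e−x'=0.0308;  (l²−L²−(e−x')²−y'²−z²)/2L = -0.2062
  γ=atan2(-0.4654,0.0308)=-1.5048;  ψ=arccos(-0.4420)=2.0287;  θ3=γ+ψ≈0.5239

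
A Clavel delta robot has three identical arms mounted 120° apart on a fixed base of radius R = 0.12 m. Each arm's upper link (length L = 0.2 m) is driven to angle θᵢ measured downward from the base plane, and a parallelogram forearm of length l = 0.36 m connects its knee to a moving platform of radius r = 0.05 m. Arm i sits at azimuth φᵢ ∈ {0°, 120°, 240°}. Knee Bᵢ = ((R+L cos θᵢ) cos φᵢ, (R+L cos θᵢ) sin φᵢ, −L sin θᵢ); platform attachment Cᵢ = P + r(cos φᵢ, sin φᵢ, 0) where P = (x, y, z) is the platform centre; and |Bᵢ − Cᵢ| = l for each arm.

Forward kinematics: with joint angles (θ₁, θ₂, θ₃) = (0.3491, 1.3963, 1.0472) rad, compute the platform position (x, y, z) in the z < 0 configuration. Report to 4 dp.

centre 1 = (0.2579·cos0.0°, 0.2579·sin0.0°, -0.0684) = (0.2579, 0.0000, -0.0684)
φ2=120.0°: virtual centre (-0.0524, 0.0907, -0.1970), radius l
φ3=240.0°: virtual centre (-0.0850, -0.1472, -0.1732), radius l
eliminate P² terms by subtracting sphere 1 from 2 and 3
[-0.6206 0.1814 -0.2571]·P = -0.0214;  [-0.6859 -0.2944 -0.2096]·P = -0.0123
det = 0.3071;  x = 0.0278+-0.3703z,  y = -0.0230+0.1507z
into |P−centre ₁|² = l²: 1.1598z² + 0.3003z + -0.0714 = 0;  Δ = 0.4216;  z = -0.4094 or 0.1505 → z<0 root = -0.4094
x = 0.1794, y = -0.0847

(0.1794, -0.0847, -0.4094)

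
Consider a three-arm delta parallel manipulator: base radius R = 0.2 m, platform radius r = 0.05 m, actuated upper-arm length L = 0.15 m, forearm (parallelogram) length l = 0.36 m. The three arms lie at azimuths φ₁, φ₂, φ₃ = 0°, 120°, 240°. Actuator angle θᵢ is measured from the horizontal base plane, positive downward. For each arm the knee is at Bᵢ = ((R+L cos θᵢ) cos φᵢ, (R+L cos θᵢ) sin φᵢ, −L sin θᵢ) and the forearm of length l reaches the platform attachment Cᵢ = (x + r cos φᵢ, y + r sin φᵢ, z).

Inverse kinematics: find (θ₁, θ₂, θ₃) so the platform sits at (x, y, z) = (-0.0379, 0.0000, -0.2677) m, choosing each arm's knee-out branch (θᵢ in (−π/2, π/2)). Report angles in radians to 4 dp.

θ₁ = 0.6107, θ₂ = 0.2618, θ₃ = 0.2618

rotate P by −φ1: (-0.0379, 0.0000, -0.2677)
  A cos θ + B sin θ = C:  0.1879·cos θ + -0.2677·sin θ = 0.0004
  √(A²+B²)=0.3271;  θ1 = -0.9588+1.5695 ≈ 0.6107
arm 2 (φ=120.0°): x'=0.0189, y'=0.0328
  A cos θ + B sin θ = C:  0.1311·cos θ + -0.2677·sin θ = 0.0573
  γ=atan2(-0.2677,0.1311)=-1.1156;  ψ=arccos(0.1922)=1.3774;  θ2=γ+ψ≈0.2618
arm 3 (φ=240.0°): x'=0.0190, y'=-0.0328
  A=0.1310, B=-0.2677, C=(l²−L²−A²−y'²−z²)/(2L)=0.0573
  γ=atan2(-0.2677,0.1310)=-1.1156;  ψ=arccos(0.1922)=1.3774;  θ3=γ+ψ≈0.2618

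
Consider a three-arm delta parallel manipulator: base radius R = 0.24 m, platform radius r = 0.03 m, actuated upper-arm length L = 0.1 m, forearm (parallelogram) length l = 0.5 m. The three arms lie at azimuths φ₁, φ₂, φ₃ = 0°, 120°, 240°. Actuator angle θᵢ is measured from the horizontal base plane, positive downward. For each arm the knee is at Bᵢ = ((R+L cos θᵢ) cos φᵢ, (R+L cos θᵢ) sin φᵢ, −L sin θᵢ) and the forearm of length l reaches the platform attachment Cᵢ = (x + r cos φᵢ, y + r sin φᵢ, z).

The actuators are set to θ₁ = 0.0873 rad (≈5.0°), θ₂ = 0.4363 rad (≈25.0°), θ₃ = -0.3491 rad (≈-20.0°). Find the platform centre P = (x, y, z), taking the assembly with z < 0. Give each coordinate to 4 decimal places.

(-0.0005, -0.0592, -0.3964)

centre 1 = (0.3096·cos0.0°, 0.3096·sin0.0°, -0.0087) = (0.3096, 0.0000, -0.0087)
centre 2 = (0.3006·cos120.0°, 0.3006·sin120.0°, -0.0423) = (-0.1503, 0.2604, -0.0423)
arm 3 at φ=240.0°: (R−r)+L cos θ3 = 0.3040;  centre 3 = (-0.1520, -0.2632, 0.0342)
|centre ₂|²−|centre ₁|² = -0.0038;  |centre ₃|²−|centre ₁|² = -0.0024
linear system: -0.9199x+0.5207y = -0.0038−-0.0671z; -0.9232x+-0.5265y = -0.0024−0.0858z
Cramer: x(z) = 0.0033+0.0097z;  y(z) = -0.0013+0.1460z
sphere 1 gives Az²+Bz+C=0 with A=1.0214, B=0.0111, C=-0.1561;  B²−4AC=0.6380;  roots -0.3964, 0.3856;  negative root z = -0.3964
x = -0.0005, y = -0.0592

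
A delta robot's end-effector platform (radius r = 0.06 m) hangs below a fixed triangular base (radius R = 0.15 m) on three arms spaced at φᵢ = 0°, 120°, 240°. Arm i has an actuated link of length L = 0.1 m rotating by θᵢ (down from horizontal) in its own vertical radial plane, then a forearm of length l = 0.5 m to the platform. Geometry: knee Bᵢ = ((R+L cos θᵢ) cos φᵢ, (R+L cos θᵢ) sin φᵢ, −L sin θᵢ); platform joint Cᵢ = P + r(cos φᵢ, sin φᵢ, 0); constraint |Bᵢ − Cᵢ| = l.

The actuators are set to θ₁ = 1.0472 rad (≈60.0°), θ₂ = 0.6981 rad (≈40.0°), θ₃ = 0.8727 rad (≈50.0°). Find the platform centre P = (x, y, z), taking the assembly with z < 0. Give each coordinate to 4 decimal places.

S1 = (0.1400·cos0.0°, 0.1400·sin0.0°, -0.0866) = (0.1400, 0.0000, -0.0866)
φ2=120.0°: virtual centre (-0.0833, 0.1443, -0.0643), radius l
S3 = (0.1543·cos240.0°, 0.1543·sin240.0°, -0.0766) = (-0.0771, -0.1336, -0.0766)
subtract pairs → two planes through P
plane₁₂: -0.4466x+0.2886y+0.0447z = 0.0048
Cramer: x(z) = -0.0083+0.0723z;  y(z) = 0.0038-0.0428z
quadratic in z: (1.0071)z²+(0.1514)z+(-0.2205)=0, √Δ=0.9546 → z ∈ {-0.5491, 0.3987}; z = -0.5491 (taking z<0)
x = -0.0480, y = 0.0273

(-0.0480, 0.0273, -0.5491)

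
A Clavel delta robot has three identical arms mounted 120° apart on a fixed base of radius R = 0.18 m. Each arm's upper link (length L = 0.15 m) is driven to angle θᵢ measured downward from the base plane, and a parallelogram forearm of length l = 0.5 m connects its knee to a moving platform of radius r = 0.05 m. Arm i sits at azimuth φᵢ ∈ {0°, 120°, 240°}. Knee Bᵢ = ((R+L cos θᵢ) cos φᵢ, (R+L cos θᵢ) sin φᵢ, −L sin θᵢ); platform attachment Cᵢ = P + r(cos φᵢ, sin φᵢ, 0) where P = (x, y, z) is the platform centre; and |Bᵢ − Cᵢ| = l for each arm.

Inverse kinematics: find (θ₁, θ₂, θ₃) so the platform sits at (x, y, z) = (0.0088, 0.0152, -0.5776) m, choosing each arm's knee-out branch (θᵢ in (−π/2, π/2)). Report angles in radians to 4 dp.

rotate P by −φ1: (0.0088, 0.0152, -0.5776)
  A=0.1212, B=-0.5776, C=(l²−L²−A²−y'²−z²)/(2L)=-0.4035
  √(A²+B²)=0.5902;  θ1 = -1.3640+2.3235 ≈ 0.9596
φ2=120.0° → target in arm frame (0.0088, -0.0152)
  A cos θ + B sin θ = C:  0.1212·cos θ + -0.5776·sin θ = -0.4035
  γ=atan2(-0.5776,0.1212)=-1.3639;  ψ=arccos(-0.6837)=2.3236;  θ2=γ+ψ≈0.9597
rotate P by −φ3: (-0.0176, 0.0000, -0.5776)
  A=0.1476, B=-0.5776, C=(l²−L²−A²−y'²−z²)/(2L)=-0.4263
  √(A²+B²)=0.5962;  θ3 = -1.3207+2.3676 ≈ 1.0469

θ₁ = 0.9596, θ₂ = 0.9597, θ₃ = 1.0469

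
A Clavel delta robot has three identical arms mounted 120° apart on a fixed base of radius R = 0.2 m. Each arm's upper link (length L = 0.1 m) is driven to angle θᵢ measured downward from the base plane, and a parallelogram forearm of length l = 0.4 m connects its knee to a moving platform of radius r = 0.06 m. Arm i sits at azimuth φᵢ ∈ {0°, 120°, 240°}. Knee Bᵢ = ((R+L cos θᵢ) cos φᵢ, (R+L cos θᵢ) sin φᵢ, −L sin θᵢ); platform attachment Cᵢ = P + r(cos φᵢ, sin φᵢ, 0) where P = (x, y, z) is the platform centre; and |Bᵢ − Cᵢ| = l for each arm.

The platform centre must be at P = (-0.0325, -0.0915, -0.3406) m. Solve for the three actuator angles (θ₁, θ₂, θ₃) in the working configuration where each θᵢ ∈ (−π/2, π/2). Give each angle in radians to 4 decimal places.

rotate P by −φ1: (-0.0325, -0.0915, -0.3406)
  A=0.1725, B=-0.3406, C=(l²−L²−A²−y'²−z²)/(2L)=-0.0207
  θ1 = atan2(B,A) + arccos(C/0.3818) = 0.5230
arm 2 (φ=120.0°): x'=-0.0630, y'=0.0739
  A cos θ + B sin θ = C:  0.2030·cos θ + -0.3406·sin θ = -0.0634
  θ2 = atan2(B,A) + arccos(C/0.3965) = 0.6980
rotate P by −φ3: (0.0955, 0.0176, -0.3406)
  e−x'=0.0445;  (l²−L²−(e−x')²−y'²−z²)/2L = 0.1585
  γ=atan2(-0.3406,0.0445)=-1.4409;  ψ=arccos(0.4614)=1.0912;  θ3=γ+ψ≈-0.3497

θ₁ = 0.5230, θ₂ = 0.6980, θ₃ = -0.3497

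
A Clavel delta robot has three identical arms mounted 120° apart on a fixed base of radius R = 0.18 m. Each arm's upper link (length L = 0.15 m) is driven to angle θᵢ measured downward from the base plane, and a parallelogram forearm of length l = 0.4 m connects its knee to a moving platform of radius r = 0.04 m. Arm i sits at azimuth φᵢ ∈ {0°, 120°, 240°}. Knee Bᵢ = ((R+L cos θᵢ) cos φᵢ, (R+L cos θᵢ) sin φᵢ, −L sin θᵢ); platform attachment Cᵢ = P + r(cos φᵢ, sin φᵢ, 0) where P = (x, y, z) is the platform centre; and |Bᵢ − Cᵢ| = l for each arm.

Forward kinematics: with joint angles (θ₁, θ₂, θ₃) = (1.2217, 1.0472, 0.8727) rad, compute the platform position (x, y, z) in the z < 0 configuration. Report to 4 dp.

arm 1 at φ=0.0°: ρ1 = 0.1913;  centre 1 = (0.1913, 0.0000, -0.1410)
centre 2 = (0.2150·cos120.0°, 0.2150·sin120.0°, -0.1299) = (-0.1075, 0.1862, -0.1299)
φ3=240.0°: virtual centre (-0.1182, -0.2047, -0.1149), radius l
eliminate P² terms by subtracting sphere 1 from 2 and 3
plane₁₂: -0.5976x+0.3724y+0.0221z = 0.0066
det = 0.4752;  x = -0.0156+0.0599z,  y = -0.0072+0.0367z
sphere 1 gives Az²+Bz+C=0 with A=1.0049, B=0.2566, C=-0.0973;  B²−4AC=0.4568;  roots -0.4640, 0.2086;  negative root z = -0.4640
x = -0.0434, y = -0.0243

(-0.0434, -0.0243, -0.4640)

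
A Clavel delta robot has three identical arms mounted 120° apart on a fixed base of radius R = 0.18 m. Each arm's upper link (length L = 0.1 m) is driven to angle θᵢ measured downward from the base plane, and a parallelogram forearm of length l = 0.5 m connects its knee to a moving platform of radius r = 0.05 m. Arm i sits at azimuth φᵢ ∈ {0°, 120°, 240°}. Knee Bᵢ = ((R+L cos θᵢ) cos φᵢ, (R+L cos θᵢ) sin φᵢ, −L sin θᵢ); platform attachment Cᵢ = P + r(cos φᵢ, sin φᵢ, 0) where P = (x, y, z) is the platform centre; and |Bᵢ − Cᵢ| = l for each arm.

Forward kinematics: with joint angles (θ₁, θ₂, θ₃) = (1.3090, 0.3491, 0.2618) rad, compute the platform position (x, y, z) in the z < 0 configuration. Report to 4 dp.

φ1=0.0°: virtual centre (0.1559, 0.0000, -0.0966), radius l
O2 = (0.2240·cos120.0°, 0.2240·sin120.0°, -0.0342) = (-0.1120, 0.1940, -0.0342)
O3 = (0.2266·cos240.0°, 0.2266·sin240.0°, -0.0259) = (-0.1133, -0.1962, -0.0259)
eliminate P² terms by subtracting sphere 1 from 2 and 3
[-0.5357 0.3879 0.1248]·P = 0.0177;  [-0.5384 -0.3925 0.1414]·P = 0.0184
det = 0.4191;  x = -0.0336+0.2477z,  y = -0.0008+0.0205z
sphere 1 gives Az²+Bz+C=0 with A=1.0618, B=0.0993, C=-0.2048;  B²−4AC=0.8795;  roots -0.4884, 0.3949;  negative root z = -0.4884
x = -0.1546, y = -0.0108

(-0.1546, -0.0108, -0.4884)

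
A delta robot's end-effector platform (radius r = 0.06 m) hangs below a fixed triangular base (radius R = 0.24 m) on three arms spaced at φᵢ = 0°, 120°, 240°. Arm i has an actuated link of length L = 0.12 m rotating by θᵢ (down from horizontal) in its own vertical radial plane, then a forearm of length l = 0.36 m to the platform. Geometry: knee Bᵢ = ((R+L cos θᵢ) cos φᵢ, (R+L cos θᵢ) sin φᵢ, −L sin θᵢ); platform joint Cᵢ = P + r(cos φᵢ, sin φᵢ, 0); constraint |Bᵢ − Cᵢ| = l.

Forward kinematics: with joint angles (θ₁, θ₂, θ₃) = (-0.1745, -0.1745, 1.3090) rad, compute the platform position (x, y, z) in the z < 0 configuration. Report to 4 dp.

(0.0653, 0.1131, -0.2293)

φ1=0.0°: virtual centre (0.2982, 0.0000, 0.0208), radius l
arm 2 at φ=120.0°: (R−r)+L cos θ2 = 0.2982;  S2 = (-0.1491, 0.2582, 0.0208)
S3 = (0.2111·cos240.0°, 0.2111·sin240.0°, -0.1159) = (-0.1055, -0.1828, -0.1159)
eliminate P² terms by subtracting sphere 1 from 2 and 3
linear system: -0.8945x+0.5165y = 0.0000−0.0000z; -0.8074x+-0.3656y = -0.0314−-0.2735z
det = 0.7440;  x = 0.0218+-0.1898z,  y = 0.0377+-0.3288z
into |P−S₁|² = l²: 1.1442z² + 0.0385z + -0.0513 = 0;  Δ = 0.2365;  z = -0.2293 or 0.1957 → z<0 root = -0.2293
x = 0.0653, y = 0.1131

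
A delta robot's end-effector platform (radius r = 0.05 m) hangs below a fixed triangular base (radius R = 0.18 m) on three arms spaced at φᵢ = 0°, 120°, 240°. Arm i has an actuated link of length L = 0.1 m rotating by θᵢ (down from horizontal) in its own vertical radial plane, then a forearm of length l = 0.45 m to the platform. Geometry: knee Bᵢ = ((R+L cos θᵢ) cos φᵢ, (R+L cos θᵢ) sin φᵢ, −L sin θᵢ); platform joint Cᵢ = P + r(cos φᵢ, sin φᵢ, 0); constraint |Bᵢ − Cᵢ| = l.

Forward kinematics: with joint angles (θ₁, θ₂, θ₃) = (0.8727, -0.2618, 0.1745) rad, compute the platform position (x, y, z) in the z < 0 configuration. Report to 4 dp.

(-0.1184, 0.0433, -0.3973)

arm 1 at φ=0.0°: ρ1 = 0.1943;  S1 = (0.1943, 0.0000, -0.0766)
S2 = (0.2266·cos120.0°, 0.2266·sin120.0°, 0.0259) = (-0.1133, 0.1962, 0.0259)
S3 = (0.2285·cos240.0°, 0.2285·sin240.0°, -0.0174) = (-0.1142, -0.1979, -0.0174)
|S₂|²−|S₁|² = 0.0084;  |S₃|²−|S₁|² = 0.0089
linear system: -0.6151x+0.3925y = 0.0084−0.2050z; -0.6170x+-0.3957y = 0.0089−0.1185z
det = 0.4856;  x = -0.0140+0.2628z,  y = -0.0006+-0.1104z
into |P−S₁|² = l²: 1.0812z² + 0.0439z + -0.1532 = 0;  Δ = 0.6647;  z = -0.3973 or 0.3567 → z<0 root = -0.3973
x = -0.1184, y = 0.0433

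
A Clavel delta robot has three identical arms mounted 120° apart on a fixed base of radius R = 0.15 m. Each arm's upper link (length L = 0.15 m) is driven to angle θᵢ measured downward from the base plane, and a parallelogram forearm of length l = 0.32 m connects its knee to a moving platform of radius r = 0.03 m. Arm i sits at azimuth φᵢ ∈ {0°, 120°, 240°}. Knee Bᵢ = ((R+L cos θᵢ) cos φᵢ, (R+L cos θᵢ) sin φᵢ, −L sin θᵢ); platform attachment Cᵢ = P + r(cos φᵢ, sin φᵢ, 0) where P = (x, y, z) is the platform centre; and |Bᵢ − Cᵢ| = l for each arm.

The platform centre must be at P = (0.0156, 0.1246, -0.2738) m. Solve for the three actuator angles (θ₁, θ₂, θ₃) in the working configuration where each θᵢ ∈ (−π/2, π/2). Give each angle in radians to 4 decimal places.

θ₁ = 0.6113, θ₂ = 0.0872, θ₃ = 1.2218

rotate P by −φ1: (0.0156, 0.1246, -0.2738)
  A=0.1044, B=-0.2738, C=(l²−L²−A²−y'²−z²)/(2L)=-0.0716
  θ1 = atan2(B,A) + arccos(C/0.2930) = 0.6113
φ2=120.0° → target in arm frame (0.1001, -0.0758)
  A=0.0199, B=-0.2738, C=(l²−L²−A²−y'²−z²)/(2L)=-0.0040
  γ=atan2(-0.2738,0.0199)=-1.4983;  ψ=arccos(-0.0147)=1.5855;  θ2=γ+ψ≈0.0872
arm 3 (φ=240.0°): x'=-0.1157, y'=-0.0488
  A cos θ + B sin θ = C:  0.2357·cos θ + -0.2738·sin θ = -0.1767
  √(A²+B²)=0.3613;  θ3 = -0.8600+2.0818 ≈ 1.2218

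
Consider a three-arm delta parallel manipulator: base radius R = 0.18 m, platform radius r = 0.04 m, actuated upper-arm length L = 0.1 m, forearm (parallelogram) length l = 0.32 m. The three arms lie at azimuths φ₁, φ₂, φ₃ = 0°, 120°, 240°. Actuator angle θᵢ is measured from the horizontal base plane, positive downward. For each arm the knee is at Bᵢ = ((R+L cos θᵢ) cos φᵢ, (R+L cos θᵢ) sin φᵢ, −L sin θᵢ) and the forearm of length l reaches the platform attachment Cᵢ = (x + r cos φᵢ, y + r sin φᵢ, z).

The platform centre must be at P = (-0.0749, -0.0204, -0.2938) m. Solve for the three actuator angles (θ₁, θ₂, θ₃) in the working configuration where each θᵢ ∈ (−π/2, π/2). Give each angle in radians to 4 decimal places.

rotate P by −φ1: (-0.0749, -0.0204, -0.2938)
  A cos θ + B sin θ = C:  0.2149·cos θ + -0.2938·sin θ = -0.2026
  θ1 = atan2(B,A) + arccos(C/0.3640) = 1.2217
φ2=120.0° → target in arm frame (0.0198, 0.0751)
  e−x'=0.1202;  (l²−L²−(e−x')²−y'²−z²)/2L = -0.0700
  γ=atan2(-0.2938,0.1202)=-1.1824;  ψ=arccos(-0.2206)=1.7932;  θ2=γ+ψ≈0.6108
rotate P by −φ3: (0.0551, -0.0547, -0.2938)
  e−x'=0.0849;  (l²−L²−(e−x')²−y'²−z²)/2L = -0.0206
  γ=atan2(-0.2938,0.0849)=-1.2895;  ψ=arccos(-0.0672)=1.6381;  θ3=γ+ψ≈0.3485

θ₁ = 1.2217, θ₂ = 0.6108, θ₃ = 0.3485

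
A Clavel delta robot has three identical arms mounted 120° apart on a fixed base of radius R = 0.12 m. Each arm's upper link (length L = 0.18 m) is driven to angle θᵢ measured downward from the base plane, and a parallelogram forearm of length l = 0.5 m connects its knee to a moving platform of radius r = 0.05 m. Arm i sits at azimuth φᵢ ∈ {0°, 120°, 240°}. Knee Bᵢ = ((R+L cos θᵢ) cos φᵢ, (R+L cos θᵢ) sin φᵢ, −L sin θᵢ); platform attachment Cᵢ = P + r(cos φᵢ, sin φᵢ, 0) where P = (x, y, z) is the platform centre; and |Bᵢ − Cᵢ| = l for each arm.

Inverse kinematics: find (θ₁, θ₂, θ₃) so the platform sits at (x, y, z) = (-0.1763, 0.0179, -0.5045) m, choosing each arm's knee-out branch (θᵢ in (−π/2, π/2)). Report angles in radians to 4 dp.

θ₁ = 0.9599, θ₂ = 0.2618, θ₃ = 0.3493

φ1=0.0° → target in arm frame (-0.1763, 0.0179)
  e−x'=0.2463;  (l²−L²−(e−x')²−y'²−z²)/2L = -0.2720
  γ=atan2(-0.5045,0.2463)=-1.1166;  ψ=arccos(-0.4844)=2.0765;  θ1=γ+ψ≈0.9599
arm 2 (φ=120.0°): x'=0.1037, y'=0.1437
  A cos θ + B sin θ = C:  -0.0337·cos θ + -0.5045·sin θ = -0.1631
  √(A²+B²)=0.5056;  θ2 = -1.6374+1.8992 ≈ 0.2618
arm 3 (φ=240.0°): x'=0.0726, y'=-0.1616
  A cos θ + B sin θ = C:  -0.0026·cos θ + -0.5045·sin θ = -0.1751
  √(A²+B²)=0.5045;  θ3 = -1.5760+1.9253 ≈ 0.3493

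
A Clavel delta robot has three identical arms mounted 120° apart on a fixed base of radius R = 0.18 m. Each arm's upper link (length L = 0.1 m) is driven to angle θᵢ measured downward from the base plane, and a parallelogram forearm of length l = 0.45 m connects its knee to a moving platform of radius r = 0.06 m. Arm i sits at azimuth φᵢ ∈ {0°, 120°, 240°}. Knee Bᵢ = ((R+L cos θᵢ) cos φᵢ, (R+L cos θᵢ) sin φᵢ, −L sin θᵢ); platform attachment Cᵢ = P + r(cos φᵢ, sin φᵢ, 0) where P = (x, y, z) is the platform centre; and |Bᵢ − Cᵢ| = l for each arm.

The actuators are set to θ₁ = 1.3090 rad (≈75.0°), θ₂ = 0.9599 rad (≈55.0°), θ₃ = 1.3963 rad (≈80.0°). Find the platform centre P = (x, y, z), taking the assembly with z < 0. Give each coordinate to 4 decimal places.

(-0.0171, 0.0476, -0.5133)

arm 1 at φ=0.0°: e+L cos θ1 = 0.1459;  S1 = (0.1459, 0.0000, -0.0966)
S2 = (0.1774·cos120.0°, 0.1774·sin120.0°, -0.0819) = (-0.0887, 0.1536, -0.0819)
arm 3 at φ=240.0°: e+L cos θ3 = 0.1374;  S3 = (-0.0687, -0.1190, -0.0985)
|S₂|²−|S₁|² = 0.0076;  |S₃|²−|S₁|² = -0.0020
[-0.4691 0.3072 0.0294]·P = 0.0076;  [-0.4291 -0.2379 -0.0038]·P = -0.0020
Cramer: x(z) = -0.0048+0.0239z;  y(z) = 0.0173-0.0590z
sphere 1 gives Az²+Bz+C=0 with A=1.0041, B=0.1839, C=-0.1702;  B²−4AC=0.7173;  roots -0.5133, 0.3301;  negative root z = -0.5133
x = -0.0171, y = 0.0476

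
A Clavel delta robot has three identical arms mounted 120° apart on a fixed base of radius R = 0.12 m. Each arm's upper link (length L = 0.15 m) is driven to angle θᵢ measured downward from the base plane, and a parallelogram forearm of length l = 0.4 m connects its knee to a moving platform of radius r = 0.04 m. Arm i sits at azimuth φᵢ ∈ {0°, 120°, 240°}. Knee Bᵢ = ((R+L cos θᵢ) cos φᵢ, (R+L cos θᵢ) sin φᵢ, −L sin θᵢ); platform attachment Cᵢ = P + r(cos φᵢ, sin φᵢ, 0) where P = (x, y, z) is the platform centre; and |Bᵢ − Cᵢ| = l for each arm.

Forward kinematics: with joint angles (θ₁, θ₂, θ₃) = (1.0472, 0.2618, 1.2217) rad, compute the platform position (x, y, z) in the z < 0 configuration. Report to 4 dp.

(-0.0520, 0.1596, -0.4327)

φ1=0.0°: virtual centre (0.1550, 0.0000, -0.1299), radius l
S2 = (0.2249·cos120.0°, 0.2249·sin120.0°, -0.0388) = (-0.1124, 0.1948, -0.0388)
S3 = (0.1313·cos240.0°, 0.1313·sin240.0°, -0.1410) = (-0.0657, -0.1137, -0.1410)
|S₂|²−|S₁|² = 0.0112;  |S₃|²−|S₁|² = -0.0038
[-0.5349 0.3895 0.1822]·P = 0.0112;  [-0.4413 -0.2274 -0.0221]·P = -0.0038
det = 0.2935;  x = -0.0036+0.1118z,  y = 0.0237+-0.3141z
quadratic in z: (1.1112)z²+(0.2094)z+(-0.1174)=0, √Δ=0.7521 → z ∈ {-0.4327, 0.2442}; z = -0.4327 (taking z<0)
x = -0.0520, y = 0.1596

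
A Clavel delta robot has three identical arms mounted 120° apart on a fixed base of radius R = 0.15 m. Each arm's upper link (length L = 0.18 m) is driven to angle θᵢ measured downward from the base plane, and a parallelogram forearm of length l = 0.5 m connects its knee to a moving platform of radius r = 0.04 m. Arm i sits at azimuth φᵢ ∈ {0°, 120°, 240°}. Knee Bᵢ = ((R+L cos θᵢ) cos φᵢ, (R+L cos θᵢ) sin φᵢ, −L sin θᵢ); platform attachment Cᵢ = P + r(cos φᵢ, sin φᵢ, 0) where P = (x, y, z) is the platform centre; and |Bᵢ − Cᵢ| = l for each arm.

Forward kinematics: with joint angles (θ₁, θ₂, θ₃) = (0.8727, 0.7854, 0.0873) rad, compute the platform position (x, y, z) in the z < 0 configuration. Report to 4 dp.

(-0.0960, -0.1290, -0.4982)

arm 1 at φ=0.0°: e+L cos θ1 = 0.2257;  S1 = (0.2257, 0.0000, -0.1379)
φ2=120.0°: virtual centre (-0.1186, 0.2055, -0.1273), radius l
arm 3 at φ=240.0°: e+L cos θ3 = 0.2893;  S3 = (-0.1447, -0.2506, -0.0157)
eliminate P² terms by subtracting sphere 1 from 2 and 3
plane₁₂: -0.6887x+0.4110y+0.0212z = 0.0025
det = 0.6495;  x = -0.0108+0.1710z,  y = -0.0119+0.2349z
into |P−S₁|² = l²: 1.0844z² + 0.1893z + -0.1749 = 0;  Δ = 0.7945;  z = -0.4982 or 0.3237 → z<0 root = -0.4982
x = -0.0960, y = -0.1290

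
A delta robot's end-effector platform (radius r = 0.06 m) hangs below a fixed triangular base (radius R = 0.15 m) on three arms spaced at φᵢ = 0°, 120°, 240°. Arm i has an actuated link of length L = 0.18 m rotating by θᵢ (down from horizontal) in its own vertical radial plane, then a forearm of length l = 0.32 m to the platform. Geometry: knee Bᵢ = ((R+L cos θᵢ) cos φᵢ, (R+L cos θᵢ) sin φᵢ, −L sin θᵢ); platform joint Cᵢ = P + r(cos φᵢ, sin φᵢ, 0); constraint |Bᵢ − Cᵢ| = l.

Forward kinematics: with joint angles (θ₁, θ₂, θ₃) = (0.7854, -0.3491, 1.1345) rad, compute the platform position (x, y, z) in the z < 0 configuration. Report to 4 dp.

O1 = (0.2173·cos0.0°, 0.2173·sin0.0°, -0.1273) = (0.2173, 0.0000, -0.1273)
φ2=120.0°: virtual centre (-0.1296, 0.2244, 0.0616), radius l
O3 = (0.1661·cos240.0°, 0.1661·sin240.0°, -0.1631) = (-0.0830, -0.1438, -0.1631)
subtract pairs → two planes through P
linear system: -0.6937x+0.4488y = 0.0075−0.3777z; -0.6006x+-0.2876y = -0.0092−-0.0717z
Cramer: x(z) = 0.0042+0.1630z;  y(z) = 0.0233-0.5896z
into |P−O₁|² = l²: 1.3742z² + 0.1577z + -0.0403 = 0;  Δ = 0.2461;  z = -0.2379 or 0.1231 → z<0 root = -0.2379
x = -0.0346, y = 0.1635

(-0.0346, 0.1635, -0.2379)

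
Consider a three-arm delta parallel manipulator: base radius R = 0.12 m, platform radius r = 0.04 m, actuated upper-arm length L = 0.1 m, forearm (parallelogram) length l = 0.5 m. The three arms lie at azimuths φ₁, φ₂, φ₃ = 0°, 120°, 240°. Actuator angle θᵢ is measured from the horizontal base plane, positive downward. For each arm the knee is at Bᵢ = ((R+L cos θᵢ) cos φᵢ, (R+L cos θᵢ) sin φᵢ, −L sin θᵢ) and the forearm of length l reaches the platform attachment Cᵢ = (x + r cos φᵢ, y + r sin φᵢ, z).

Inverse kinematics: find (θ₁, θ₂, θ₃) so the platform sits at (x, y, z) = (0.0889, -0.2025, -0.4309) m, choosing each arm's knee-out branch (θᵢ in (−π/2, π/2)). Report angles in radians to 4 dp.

θ₁ = -0.1749, θ₂ = 0.9595, θ₃ = -0.3497

rotate P by −φ1: (0.0889, -0.2025, -0.4309)
  A cos θ + B sin θ = C:  -0.0089·cos θ + -0.4309·sin θ = 0.0662
  √(A²+B²)=0.4310;  θ1 = -1.5914+1.4166 ≈ -0.1749
arm 2 (φ=120.0°): x'=-0.2198, y'=0.0243
  A=0.2998, B=-0.4309, C=(l²−L²−A²−y'²−z²)/(2L)=-0.1808
  √(A²+B²)=0.5249;  θ2 = -0.9629+1.9224 ≈ 0.9595
arm 3 (φ=240.0°): x'=0.1309, y'=0.1782
  A=-0.0509, B=-0.4309, C=(l²−L²−A²−y'²−z²)/(2L)=0.0998
  θ3 = atan2(B,A) + arccos(C/0.4339) = -0.3497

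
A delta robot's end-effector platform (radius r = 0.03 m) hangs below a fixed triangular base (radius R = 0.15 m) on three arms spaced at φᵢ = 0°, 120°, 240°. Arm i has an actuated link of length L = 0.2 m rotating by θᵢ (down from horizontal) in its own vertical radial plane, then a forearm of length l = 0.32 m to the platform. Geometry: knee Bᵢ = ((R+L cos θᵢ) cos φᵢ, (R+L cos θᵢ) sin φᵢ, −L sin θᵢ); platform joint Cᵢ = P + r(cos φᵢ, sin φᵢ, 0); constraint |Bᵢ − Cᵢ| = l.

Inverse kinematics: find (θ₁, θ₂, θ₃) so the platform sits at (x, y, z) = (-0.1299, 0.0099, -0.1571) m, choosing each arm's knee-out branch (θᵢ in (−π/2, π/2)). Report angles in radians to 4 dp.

φ1=0.0° → target in arm frame (-0.1299, 0.0099)
  A cos θ + B sin θ = C:  0.2499·cos θ + -0.1571·sin θ = -0.0621
  √(A²+B²)=0.2952;  θ1 = -0.5612+1.7827 ≈ 1.2214
φ2=120.0° → target in arm frame (0.0735, 0.1075)
  A cos θ + B sin θ = C:  0.0465·cos θ + -0.1571·sin θ = 0.0600
  γ=atan2(-0.1571,0.0465)=-1.2832;  ψ=arccos(0.3661)=1.1960;  θ2=γ+ψ≈-0.0872
rotate P by −φ3: (0.0564, -0.1174, -0.1571)
  A cos θ + B sin θ = C:  0.0636·cos θ + -0.1571·sin θ = 0.0497
  γ=atan2(-0.1571,0.0636)=-1.1860;  ψ=arccos(0.2932)=1.2732;  θ3=γ+ψ≈0.0872

θ₁ = 1.2214, θ₂ = -0.0872, θ₃ = 0.0872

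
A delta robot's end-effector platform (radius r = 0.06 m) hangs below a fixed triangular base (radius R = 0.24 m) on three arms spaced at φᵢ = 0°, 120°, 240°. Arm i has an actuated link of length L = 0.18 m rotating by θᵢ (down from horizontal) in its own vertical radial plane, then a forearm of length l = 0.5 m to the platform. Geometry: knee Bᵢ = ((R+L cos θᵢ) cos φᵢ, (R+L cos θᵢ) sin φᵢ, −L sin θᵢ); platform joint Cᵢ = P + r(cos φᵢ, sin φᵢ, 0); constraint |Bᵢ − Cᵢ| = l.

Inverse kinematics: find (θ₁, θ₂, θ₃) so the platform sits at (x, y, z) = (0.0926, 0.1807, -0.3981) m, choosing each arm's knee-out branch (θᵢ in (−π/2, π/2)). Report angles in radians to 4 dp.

θ₁ = 0.0875, θ₂ = -0.0002, θ₃ = 1.2216

φ1=0.0° → target in arm frame (0.0926, 0.1807)
  e−x'=0.0874;  (l²−L²−(e−x')²−y'²−z²)/2L = 0.0523
  √(A²+B²)=0.4076;  θ1 = -1.3547+1.4421 ≈ 0.0875
φ2=120.0° → target in arm frame (0.1102, -0.1705)
  e−x'=0.0698;  (l²−L²−(e−x')²−y'²−z²)/2L = 0.0699
  θ2 = atan2(B,A) + arccos(C/0.4042) = -0.0002
φ3=240.0° → target in arm frame (-0.2028, -0.0102)
  A=0.3828, B=-0.3981, C=(l²−L²−A²−y'²−z²)/(2L)=-0.2431
  √(A²+B²)=0.5523;  θ3 = -0.8050+2.0266 ≈ 1.2216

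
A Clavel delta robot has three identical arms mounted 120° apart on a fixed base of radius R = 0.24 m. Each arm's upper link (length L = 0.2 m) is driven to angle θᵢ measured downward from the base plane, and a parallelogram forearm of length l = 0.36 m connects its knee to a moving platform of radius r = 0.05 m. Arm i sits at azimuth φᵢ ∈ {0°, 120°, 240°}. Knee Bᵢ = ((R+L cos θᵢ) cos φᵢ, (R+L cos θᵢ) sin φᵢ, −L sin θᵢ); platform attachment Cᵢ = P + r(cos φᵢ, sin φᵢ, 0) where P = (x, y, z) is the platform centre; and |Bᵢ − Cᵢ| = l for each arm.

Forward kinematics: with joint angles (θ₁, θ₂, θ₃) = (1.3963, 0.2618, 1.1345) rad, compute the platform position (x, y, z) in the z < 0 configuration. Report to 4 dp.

O1 = (0.2247·cos0.0°, 0.2247·sin0.0°, -0.1970) = (0.2247, 0.0000, -0.1970)
φ2=120.0°: virtual centre (-0.1916, 0.3318, -0.0518), radius l
arm 3 at φ=240.0°: (R−r)+L cos θ3 = 0.2745;  O3 = (-0.1373, -0.2377, -0.1813)
subtract pairs → two planes through P
plane₁₂: -0.8326x+0.6637y+0.2904z = 0.0602
det = 0.8764;  x = -0.0470+0.1813z,  y = 0.0318+-0.2101z
sphere 1 gives Az²+Bz+C=0 with A=1.0770, B=0.2820, C=-0.0160;  B²−4AC=0.1483;  roots -0.3097, 0.0479;  negative root z = -0.3097
x = -0.1032, y = 0.0968

(-0.1032, 0.0968, -0.3097)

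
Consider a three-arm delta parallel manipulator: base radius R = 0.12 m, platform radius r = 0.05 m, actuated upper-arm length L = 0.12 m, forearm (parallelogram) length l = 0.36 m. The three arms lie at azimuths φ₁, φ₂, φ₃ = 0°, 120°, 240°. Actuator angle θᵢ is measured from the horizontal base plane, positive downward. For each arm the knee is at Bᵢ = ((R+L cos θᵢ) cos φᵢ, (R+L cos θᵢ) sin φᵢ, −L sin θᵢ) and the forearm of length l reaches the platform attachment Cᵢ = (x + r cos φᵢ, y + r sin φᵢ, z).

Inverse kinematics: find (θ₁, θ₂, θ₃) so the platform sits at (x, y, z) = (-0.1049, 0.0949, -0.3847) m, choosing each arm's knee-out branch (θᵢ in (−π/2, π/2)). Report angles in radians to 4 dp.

φ1=0.0° → target in arm frame (-0.1049, 0.0949)
  e−x'=0.1749;  (l²−L²−(e−x')²−y'²−z²)/2L = -0.3016
  γ=atan2(-0.3847,0.1749)=-1.1441;  ψ=arccos(-0.7138)=2.3656;  θ1=γ+ψ≈1.2215
φ2=120.0° → target in arm frame (0.1346, 0.0434)
  A cos θ + B sin θ = C:  -0.0646·cos θ + -0.3847·sin θ = -0.1619
  √(A²+B²)=0.3901;  θ2 = -1.7373+1.9988 ≈ 0.2615
arm 3 (φ=240.0°): x'=-0.0297, y'=-0.1383
  A=0.0997, B=-0.3847, C=(l²−L²−A²−y'²−z²)/(2L)=-0.2578
  √(A²+B²)=0.3974;  θ3 = -1.3171+2.2766 ≈ 0.9595

θ₁ = 1.2215, θ₂ = 0.2615, θ₃ = 0.9595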